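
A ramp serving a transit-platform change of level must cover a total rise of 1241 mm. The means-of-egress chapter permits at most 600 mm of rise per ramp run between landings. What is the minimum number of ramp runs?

3 runs

1241 / 600 = 2.07, so 3 ramp runs are needed.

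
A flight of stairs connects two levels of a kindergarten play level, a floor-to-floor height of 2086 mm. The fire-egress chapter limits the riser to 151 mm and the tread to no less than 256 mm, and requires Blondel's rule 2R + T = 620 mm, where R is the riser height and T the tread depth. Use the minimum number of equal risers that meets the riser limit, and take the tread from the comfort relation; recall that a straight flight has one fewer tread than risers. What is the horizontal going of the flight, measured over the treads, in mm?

4186 mm

⌈2086/151⌉ = 14 risers.
R = 2086 ÷ 14 = 149 mm.
From 2R + T = 620: T = 620 − 298 = 322 mm.
14 risers give 13 treads; going = 13 × 322 = 4186 mm.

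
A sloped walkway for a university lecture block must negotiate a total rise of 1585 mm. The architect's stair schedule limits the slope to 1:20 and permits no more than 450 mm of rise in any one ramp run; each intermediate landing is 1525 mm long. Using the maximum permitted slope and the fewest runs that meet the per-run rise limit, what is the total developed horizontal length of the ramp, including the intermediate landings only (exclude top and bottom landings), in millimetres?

36275 mm

1585 / 450 = 3.522 → round up to 4 ramp runs. That means 3 intermediate landings.
Horizontal run for 1585 mm of rise at 1:20 is 1585 × 20 = 31700 mm.
Intermediate landings: 3 × 1525 = 4575 mm.
Total developed length = 31700 + 4575 = 36275 mm.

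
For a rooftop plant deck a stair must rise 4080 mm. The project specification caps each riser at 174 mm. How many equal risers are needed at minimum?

24 risers

At most 174 each: 4080/174 = 23.45, giving 24 risers.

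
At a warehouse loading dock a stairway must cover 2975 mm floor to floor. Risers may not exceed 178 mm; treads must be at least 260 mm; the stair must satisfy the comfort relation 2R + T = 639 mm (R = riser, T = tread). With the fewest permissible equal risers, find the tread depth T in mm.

289 mm

2975 / 178 = 16.71, so 17 risers are needed.
Each riser is 2975/17 = 175 mm (≤ 178 mm).
From 2R + T = 639: T = 639 − 350 = 289 mm.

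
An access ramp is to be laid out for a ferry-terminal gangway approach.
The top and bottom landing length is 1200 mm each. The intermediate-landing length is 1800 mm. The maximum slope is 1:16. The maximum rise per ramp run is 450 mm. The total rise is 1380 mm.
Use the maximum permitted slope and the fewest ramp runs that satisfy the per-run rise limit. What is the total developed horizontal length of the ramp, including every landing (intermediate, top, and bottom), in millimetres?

At most 450 each: 1380/450 = 3.07, giving 4 ramp runs. That means 3 intermediate landings.
Horizontal run for 1380 mm of rise at 1:16 is 1380 × 16 = 22080 mm.
3 intermediate landings contribute 3 × 1800 = 5400 mm.
Top and bottom landings: 2 × 1200 = 2400 mm.
Total = 22080 + 5400 + 2400 = 29880 mm.

29880 mm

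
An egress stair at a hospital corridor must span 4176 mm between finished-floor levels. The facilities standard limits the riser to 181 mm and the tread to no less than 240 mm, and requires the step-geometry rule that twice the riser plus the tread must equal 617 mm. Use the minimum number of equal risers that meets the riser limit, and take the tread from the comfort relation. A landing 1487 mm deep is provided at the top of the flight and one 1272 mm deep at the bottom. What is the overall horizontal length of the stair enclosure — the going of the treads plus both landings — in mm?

4176 / 181 = 23.072 → round up to 24 risers.
Each riser is 4176/24 = 174 mm (≤ 181 mm).
Tread T = 617 − 2 × 174 = 269 mm (≥ 240 mm).
Going = (24 − 1) × 269 = 6187 mm.
Enclosure = 6187 + 1487 + 1272 = 8946 mm.

8946 mm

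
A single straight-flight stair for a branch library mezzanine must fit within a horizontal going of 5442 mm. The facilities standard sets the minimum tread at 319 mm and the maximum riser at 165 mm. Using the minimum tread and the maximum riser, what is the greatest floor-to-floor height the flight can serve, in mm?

2970 mm

Treads that fit: ⌊5442 / 319⌋ = 17.
Risers = treads + 1 = 18.
Maximum height = 18 × 165 = 2970 mm.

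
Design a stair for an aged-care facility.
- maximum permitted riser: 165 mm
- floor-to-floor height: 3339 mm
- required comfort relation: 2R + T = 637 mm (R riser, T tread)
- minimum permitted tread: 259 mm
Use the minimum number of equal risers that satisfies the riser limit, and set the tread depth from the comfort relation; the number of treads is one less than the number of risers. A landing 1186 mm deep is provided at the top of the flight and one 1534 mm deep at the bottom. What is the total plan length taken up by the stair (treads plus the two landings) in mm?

9100 mm

3339 / 165 = 20.236 → round up to 21 risers.
Riser R = 3339 / 21 = 159 mm, within the 165 mm limit.
Tread T = 637 − 2 × 159 = 319 mm (≥ 259 mm).
21 risers give 20 treads; going = 20 × 319 = 6380 mm.
Add landings: 6380 + 1186 + 1534 = 9100 mm.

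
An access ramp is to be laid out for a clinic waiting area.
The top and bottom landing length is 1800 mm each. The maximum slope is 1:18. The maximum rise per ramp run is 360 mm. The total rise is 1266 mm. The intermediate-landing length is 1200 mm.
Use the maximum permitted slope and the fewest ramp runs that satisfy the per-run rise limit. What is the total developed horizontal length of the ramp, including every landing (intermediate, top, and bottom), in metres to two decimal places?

At most 360 each: 1266/360 = 3.52, giving 4 ramp runs. That means 3 intermediate landings.
Ramp run (horizontal) at 1:18: 1266 × 18 = 22788 mm.
3 intermediate landings contribute 3 × 1200 = 3600 mm.
Top and bottom landings: 2 × 1800 = 3600 mm.
Total = 22788 + 3600 + 3600 = 29988 mm.
= 29.99 m.

29.99 m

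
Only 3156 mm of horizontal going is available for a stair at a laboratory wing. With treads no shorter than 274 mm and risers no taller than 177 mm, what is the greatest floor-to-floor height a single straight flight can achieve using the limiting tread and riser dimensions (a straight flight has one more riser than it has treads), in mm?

2124 mm

3156 / 274 = 11.52, so 11 treads fit.
Risers = treads + 1 = 12.
Maximum height = 12 × 177 = 2124 mm.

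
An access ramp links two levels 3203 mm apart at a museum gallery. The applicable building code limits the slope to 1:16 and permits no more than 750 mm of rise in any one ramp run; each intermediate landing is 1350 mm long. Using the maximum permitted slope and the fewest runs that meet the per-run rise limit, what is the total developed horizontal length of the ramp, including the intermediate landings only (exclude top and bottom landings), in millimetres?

At most 750 each: 3203/750 = 4.27, giving 5 ramp runs. That means 4 intermediate landings.
Horizontal run for 3203 mm of rise at 1:16 is 3203 × 16 = 51248 mm.
Intermediate landings: 4 × 1350 = 5400 mm.
Developed length = 51248 + 5400 = 56648 mm.

56648 mm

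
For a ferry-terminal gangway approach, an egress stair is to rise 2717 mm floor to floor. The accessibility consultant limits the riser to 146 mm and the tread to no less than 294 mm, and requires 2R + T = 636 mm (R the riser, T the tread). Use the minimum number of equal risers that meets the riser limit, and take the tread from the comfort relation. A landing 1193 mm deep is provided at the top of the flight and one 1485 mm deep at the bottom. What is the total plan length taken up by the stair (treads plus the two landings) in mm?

⌈2717/146⌉ = 19 risers.
Each riser is 2717/19 = 143 mm (≤ 146 mm).
From 2R + T = 636: T = 636 − 286 = 350 mm.
Going = (19 − 1) × 350 = 6300 mm.
Enclosure = 6300 + 1193 + 1485 = 8978 mm.

8978 mm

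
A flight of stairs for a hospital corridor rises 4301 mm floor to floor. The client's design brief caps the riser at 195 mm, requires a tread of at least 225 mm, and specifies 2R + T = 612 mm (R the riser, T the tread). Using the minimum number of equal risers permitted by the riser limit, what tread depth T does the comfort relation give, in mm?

4301 / 195 = 22.06, so 23 risers are needed.
R = 4301 ÷ 23 = 187 mm.
T = 612 − 2·187 = 238 mm, which satisfies the 225 mm minimum.

238 mm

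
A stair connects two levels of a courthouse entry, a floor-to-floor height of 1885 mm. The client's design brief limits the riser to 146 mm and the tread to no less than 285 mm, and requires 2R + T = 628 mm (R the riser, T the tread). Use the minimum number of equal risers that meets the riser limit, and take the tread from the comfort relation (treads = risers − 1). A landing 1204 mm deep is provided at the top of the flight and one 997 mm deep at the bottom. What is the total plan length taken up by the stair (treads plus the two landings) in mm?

6257 mm

At most 146 each: 1885/146 = 12.91, giving 13 risers.
Riser R = 1885 / 13 = 145 mm, within the 146 mm limit.
From 2R + T = 628: T = 628 − 290 = 338 mm.
Going = (13 − 1) × 338 = 4056 mm.
Add landings: 4056 + 1204 + 997 = 6257 mm.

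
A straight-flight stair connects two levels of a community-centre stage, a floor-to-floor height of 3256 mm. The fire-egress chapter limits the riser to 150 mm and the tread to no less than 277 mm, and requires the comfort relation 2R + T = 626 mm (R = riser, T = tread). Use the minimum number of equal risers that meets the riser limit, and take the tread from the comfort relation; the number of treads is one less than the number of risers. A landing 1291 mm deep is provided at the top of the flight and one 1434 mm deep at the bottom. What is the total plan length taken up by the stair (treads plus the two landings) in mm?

9655 mm

⌈3256/150⌉ = 22 risers.
Riser R = 3256 / 22 = 148 mm, within the 150 mm limit.
T = 626 − 2·148 = 330 mm, which satisfies the 277 mm minimum.
Treads = 22 − 1 = 21; going = 21 × 330 = 6930 mm.
Enclosure = 6930 + 1291 + 1434 = 9655 mm.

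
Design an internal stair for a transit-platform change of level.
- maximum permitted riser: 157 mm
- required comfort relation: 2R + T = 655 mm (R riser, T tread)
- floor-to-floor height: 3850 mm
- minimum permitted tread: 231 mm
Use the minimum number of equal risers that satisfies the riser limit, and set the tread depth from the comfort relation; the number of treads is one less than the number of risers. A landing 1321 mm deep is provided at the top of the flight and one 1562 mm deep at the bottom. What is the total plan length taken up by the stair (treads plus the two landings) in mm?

11211 mm

⌈3850/157⌉ = 25 risers.
R = 3850 ÷ 25 = 154 mm.
Tread T = 655 − 2 × 154 = 347 mm (≥ 231 mm).
Going = (25 − 1) × 347 = 8328 mm.
Enclosure = 8328 + 1321 + 1562 = 11211 mm.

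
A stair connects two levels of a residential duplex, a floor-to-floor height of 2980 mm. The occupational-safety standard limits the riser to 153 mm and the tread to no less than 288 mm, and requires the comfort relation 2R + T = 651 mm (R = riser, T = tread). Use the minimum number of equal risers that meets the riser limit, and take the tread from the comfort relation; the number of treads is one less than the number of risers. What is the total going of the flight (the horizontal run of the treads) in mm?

2980 / 153 = 19.477 → round up to 20 risers.
Each riser is 2980/20 = 149 mm (≤ 153 mm).
Tread T = 651 − 2 × 149 = 353 mm (≥ 288 mm).
Treads = 20 − 1 = 19; going = 19 × 353 = 6707 mm.

6707 mm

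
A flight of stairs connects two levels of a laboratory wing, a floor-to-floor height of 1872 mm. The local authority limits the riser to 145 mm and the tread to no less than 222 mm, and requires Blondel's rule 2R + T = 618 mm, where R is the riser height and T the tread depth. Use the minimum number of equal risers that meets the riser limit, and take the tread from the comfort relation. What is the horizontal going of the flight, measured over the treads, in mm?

At most 145 each: 1872/145 = 12.91, giving 13 risers.
R = 1872 ÷ 13 = 144 mm.
Tread T = 618 − 2 × 144 = 330 mm (≥ 222 mm).
Treads = 13 − 1 = 12; going = 12 × 330 = 3960 mm.

3960 mm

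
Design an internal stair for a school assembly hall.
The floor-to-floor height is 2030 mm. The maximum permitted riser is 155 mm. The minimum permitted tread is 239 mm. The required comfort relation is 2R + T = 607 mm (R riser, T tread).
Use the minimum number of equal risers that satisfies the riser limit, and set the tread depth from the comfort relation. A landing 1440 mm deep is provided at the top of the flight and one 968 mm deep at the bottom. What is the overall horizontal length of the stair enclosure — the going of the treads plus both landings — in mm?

2030 / 155 = 13.097 → round up to 14 risers.
Each riser is 2030/14 = 145 mm (≤ 155 mm).
T = 607 − 2·145 = 317 mm, which satisfies the 239 mm minimum.
Treads = 14 − 1 = 13; going = 13 × 317 = 4121 mm.
Add landings: 4121 + 1440 + 968 = 6529 mm.

6529 mm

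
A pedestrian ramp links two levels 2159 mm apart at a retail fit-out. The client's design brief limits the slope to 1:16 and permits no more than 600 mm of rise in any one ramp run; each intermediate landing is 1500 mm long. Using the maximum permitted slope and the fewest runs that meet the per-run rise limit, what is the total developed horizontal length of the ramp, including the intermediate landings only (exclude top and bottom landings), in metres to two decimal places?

39.04 m

⌈2159/600⌉ = 4 ramp runs. That means 3 intermediate landings.
Horizontal run for 2159 mm of rise at 1:16 is 2159 × 16 = 34544 mm.
Intermediate landings: 3 × 1500 = 4500 mm.
Total developed length = 34544 + 4500 = 39044 mm.
= 39.04 m.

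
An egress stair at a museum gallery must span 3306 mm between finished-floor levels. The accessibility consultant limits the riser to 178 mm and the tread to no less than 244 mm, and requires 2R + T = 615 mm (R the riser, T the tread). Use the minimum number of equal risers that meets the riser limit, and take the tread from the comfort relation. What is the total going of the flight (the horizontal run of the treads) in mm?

3306 / 178 = 18.57, so 19 risers are needed.
R = 3306 ÷ 19 = 174 mm.
From 2R + T = 615: T = 615 − 348 = 267 mm.
Treads = 19 − 1 = 18; going = 18 × 267 = 4806 mm.

4806 mm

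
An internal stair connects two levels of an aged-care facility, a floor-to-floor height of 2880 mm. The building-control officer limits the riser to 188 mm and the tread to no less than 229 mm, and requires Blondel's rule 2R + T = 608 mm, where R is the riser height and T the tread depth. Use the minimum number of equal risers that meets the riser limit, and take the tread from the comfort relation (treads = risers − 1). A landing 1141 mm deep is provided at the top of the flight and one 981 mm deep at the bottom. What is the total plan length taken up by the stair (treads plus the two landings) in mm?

2880 / 188 = 15.32, so 16 risers are needed.
Each riser is 2880/16 = 180 mm (≤ 188 mm).
T = 608 − 2·180 = 248 mm, which satisfies the 229 mm minimum.
16 risers give 15 treads; going = 15 × 248 = 3720 mm.
Add landings: 3720 + 1141 + 981 = 5842 mm.

5842 mm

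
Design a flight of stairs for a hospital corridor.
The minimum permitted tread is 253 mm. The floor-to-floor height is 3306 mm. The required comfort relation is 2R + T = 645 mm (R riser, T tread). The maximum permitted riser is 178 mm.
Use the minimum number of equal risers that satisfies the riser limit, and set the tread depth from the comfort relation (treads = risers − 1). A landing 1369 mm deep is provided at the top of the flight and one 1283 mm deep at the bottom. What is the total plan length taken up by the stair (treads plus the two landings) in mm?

3306 / 178 = 18.57, so 19 risers are needed.
Each riser is 3306/19 = 174 mm (≤ 178 mm).
T = 645 − 2·174 = 297 mm, which satisfies the 253 mm minimum.
19 risers give 18 treads; going = 18 × 297 = 5346 mm.
Enclosure = 5346 + 1369 + 1283 = 7998 mm.

7998 mm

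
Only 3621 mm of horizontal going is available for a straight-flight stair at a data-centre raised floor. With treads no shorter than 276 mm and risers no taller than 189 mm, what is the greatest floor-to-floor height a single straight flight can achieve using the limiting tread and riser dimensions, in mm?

2646 mm

Treads that fit: ⌊3621 / 276⌋ = 13.
Risers = treads + 1 = 14.
Maximum height = 14 × 189 = 2646 mm.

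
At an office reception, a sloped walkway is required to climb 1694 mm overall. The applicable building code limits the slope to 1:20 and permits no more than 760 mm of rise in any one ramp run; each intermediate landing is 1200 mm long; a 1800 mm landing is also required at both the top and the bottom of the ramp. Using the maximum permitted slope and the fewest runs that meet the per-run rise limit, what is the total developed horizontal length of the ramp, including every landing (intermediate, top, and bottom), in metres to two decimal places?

39.88 m

At most 760 each: 1694/760 = 2.23, giving 3 ramp runs. That means 2 intermediate landings.
Ramp run (horizontal) at 1:20: 1694 × 20 = 33880 mm.
2 intermediate landings contribute 2 × 1200 = 2400 mm.
Top and bottom landings: 2 × 1800 = 3600 mm.
Total = 33880 + 2400 + 3600 = 39880 mm.
= 39.88 m.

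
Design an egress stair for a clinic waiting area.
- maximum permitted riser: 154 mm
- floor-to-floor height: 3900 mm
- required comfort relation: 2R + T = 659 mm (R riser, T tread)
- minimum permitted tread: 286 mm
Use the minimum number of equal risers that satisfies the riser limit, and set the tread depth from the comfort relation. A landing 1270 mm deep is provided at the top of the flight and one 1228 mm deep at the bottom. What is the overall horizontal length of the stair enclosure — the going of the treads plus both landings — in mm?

At most 154 each: 3900/154 = 25.32, giving 26 risers.
R = 3900 ÷ 26 = 150 mm.
From 2R + T = 659: T = 659 − 300 = 359 mm.
26 risers give 25 treads; going = 25 × 359 = 8975 mm.
Add landings: 8975 + 1270 + 1228 = 11473 mm.

11473 mm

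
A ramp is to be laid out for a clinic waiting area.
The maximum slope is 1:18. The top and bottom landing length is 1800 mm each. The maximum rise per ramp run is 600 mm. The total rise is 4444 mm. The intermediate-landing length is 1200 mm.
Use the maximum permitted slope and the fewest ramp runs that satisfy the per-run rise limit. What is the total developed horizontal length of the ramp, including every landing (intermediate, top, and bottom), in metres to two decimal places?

At most 600 each: 4444/600 = 7.41, giving 8 ramp runs. That means 7 intermediate landings.
Ramp run (horizontal) at 1:18: 4444 × 18 = 79992 mm.
Intermediate landings: 7 × 1200 = 8400 mm.
Top and bottom landings: 2 × 1800 = 3600 mm.
Total = 79992 + 8400 + 3600 = 91992 mm.
= 91.99 m.

91.99 m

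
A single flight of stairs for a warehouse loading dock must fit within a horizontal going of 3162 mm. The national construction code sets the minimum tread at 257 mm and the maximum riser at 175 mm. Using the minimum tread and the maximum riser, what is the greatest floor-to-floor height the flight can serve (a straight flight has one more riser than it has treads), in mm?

2275 mm

3162 / 257 = 12.30, so 12 treads fit.
Risers = treads + 1 = 13.
Maximum height = 13 × 175 = 2275 mm.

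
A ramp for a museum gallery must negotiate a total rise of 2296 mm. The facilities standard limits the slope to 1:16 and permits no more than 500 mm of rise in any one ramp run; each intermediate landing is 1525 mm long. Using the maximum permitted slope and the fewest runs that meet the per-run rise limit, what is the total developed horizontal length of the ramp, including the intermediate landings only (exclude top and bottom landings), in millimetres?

42836 mm

2296 / 500 = 4.592 → round up to 5 ramp runs. That means 4 intermediate landings.
Ramp run (horizontal) at 1:16: 2296 × 16 = 36736 mm.
Intermediate landings: 4 × 1525 = 6100 mm.
Developed length = 36736 + 6100 = 42836 mm.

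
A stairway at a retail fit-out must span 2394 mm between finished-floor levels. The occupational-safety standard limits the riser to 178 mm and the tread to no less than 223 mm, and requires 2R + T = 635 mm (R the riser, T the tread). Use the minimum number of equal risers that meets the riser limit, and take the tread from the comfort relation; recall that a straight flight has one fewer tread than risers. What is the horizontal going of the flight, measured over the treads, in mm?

3809 mm

⌈2394/178⌉ = 14 risers.
Each riser is 2394/14 = 171 mm (≤ 178 mm).
From 2R + T = 635: T = 635 − 342 = 293 mm.
Going = (14 − 1) × 293 = 3809 mm.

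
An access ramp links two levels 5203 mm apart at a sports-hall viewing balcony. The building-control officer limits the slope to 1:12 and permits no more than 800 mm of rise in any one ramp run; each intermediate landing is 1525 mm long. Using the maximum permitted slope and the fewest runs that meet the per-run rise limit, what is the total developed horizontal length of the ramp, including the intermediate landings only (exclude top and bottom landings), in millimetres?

71586 mm

5203 / 800 = 6.504 → round up to 7 ramp runs. That means 6 intermediate landings.
Horizontal run for 5203 mm of rise at 1:12 is 5203 × 12 = 62436 mm.
6 intermediate landings contribute 6 × 1525 = 9150 mm.
Developed length = 62436 + 9150 = 71586 mm.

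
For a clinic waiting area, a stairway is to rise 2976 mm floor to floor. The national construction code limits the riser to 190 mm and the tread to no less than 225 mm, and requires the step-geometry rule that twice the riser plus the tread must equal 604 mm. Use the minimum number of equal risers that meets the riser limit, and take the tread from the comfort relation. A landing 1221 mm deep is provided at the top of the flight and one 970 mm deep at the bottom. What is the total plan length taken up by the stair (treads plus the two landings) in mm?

2976 / 190 = 15.66, so 16 risers are needed.
Riser R = 2976 / 16 = 186 mm, within the 190 mm limit.
Tread T = 604 − 2 × 186 = 232 mm (≥ 225 mm).
Treads = 16 − 1 = 15; going = 15 × 232 = 3480 mm.
Add landings: 3480 + 1221 + 970 = 5671 mm.

5671 mm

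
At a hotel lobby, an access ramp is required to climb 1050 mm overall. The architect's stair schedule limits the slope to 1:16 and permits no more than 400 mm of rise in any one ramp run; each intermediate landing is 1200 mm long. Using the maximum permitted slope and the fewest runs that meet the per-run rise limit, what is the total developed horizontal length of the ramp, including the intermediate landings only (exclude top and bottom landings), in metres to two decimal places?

At most 400 each: 1050/400 = 2.62, giving 3 ramp runs. That means 2 intermediate landings.
Ramp run (horizontal) at 1:16: 1050 × 16 = 16800 mm.
2 intermediate landings contribute 2 × 1200 = 2400 mm.
Total developed length = 16800 + 2400 = 19200 mm.
= 19.20 m.

19.20 m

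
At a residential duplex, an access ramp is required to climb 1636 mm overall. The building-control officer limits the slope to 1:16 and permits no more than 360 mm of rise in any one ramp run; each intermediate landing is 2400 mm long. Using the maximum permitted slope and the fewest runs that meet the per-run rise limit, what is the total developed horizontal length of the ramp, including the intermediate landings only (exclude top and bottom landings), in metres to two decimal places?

1636 / 360 = 4.544 → round up to 5 ramp runs. That means 4 intermediate landings.
Horizontal run for 1636 mm of rise at 1:16 is 1636 × 16 = 26176 mm.
4 intermediate landings contribute 4 × 2400 = 9600 mm.
Developed length = 26176 + 9600 = 35776 mm.
= 35.78 m.

35.78 m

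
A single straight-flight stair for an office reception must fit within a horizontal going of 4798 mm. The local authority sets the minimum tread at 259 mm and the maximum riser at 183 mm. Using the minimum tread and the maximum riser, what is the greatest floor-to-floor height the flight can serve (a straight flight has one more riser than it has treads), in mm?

3477 mm

4798 / 259 = 18.53, so 18 treads fit.
Risers = treads + 1 = 19.
Maximum height = 19 × 183 = 3477 mm.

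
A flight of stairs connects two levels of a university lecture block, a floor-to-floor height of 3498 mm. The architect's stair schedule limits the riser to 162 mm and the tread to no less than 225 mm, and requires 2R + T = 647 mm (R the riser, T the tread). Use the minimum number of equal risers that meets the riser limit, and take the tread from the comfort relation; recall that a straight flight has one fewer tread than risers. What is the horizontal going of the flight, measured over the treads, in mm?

6909 mm

⌈3498/162⌉ = 22 risers.
R = 3498 ÷ 22 = 159 mm.
T = 647 − 2·159 = 329 mm, which satisfies the 225 mm minimum.
Going = (22 − 1) × 329 = 6909 mm.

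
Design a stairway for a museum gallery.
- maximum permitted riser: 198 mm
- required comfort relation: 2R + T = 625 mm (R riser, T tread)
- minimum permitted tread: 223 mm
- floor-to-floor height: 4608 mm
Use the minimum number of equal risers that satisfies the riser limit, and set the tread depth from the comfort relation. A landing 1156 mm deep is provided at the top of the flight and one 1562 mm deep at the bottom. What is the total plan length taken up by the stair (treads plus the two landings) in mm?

4608 / 198 = 23.27, so 24 risers are needed.
Riser R = 4608 / 24 = 192 mm, within the 198 mm limit.
From 2R + T = 625: T = 625 − 384 = 241 mm.
Going = (24 − 1) × 241 = 5543 mm.
Add landings: 5543 + 1156 + 1562 = 8261 mm.

8261 mm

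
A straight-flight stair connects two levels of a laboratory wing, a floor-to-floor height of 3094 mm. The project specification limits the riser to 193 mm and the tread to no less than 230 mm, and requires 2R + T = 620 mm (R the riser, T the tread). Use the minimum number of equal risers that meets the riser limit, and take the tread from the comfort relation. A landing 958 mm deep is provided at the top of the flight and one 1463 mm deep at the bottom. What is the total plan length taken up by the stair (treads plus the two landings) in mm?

3094 / 193 = 16.031 → round up to 17 risers.
Each riser is 3094/17 = 182 mm (≤ 193 mm).
T = 620 − 2·182 = 256 mm, which satisfies the 230 mm minimum.
Going = (17 − 1) × 256 = 4096 mm.
Enclosure = 4096 + 958 + 1463 = 6517 mm.

6517 mm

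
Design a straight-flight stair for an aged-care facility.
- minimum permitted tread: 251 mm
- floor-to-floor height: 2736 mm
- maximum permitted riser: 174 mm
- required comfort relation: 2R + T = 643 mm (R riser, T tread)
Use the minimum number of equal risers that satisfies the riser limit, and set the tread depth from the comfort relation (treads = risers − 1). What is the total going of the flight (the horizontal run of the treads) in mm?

4515 mm

2736 / 174 = 15.72, so 16 risers are needed.
R = 2736 ÷ 16 = 171 mm.
Tread T = 643 − 2 × 171 = 301 mm (≥ 251 mm).
Treads = 16 − 1 = 15; going = 15 × 301 = 4515 mm.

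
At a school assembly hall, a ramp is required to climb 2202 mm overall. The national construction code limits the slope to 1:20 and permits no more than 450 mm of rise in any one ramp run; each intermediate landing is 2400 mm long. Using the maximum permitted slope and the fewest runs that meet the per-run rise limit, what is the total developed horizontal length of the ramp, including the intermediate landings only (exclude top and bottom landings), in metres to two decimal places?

53.64 m

⌈2202/450⌉ = 5 ramp runs. That means 4 intermediate landings.
Ramp run (horizontal) at 1:20: 2202 × 20 = 44040 mm.
Intermediate landings: 4 × 2400 = 9600 mm.
Total developed length = 44040 + 9600 = 53640 mm.
= 53.64 m.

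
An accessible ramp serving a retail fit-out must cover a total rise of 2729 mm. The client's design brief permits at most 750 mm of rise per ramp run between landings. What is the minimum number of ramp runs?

4 runs

⌈2729/750⌉ = 4 ramp runs.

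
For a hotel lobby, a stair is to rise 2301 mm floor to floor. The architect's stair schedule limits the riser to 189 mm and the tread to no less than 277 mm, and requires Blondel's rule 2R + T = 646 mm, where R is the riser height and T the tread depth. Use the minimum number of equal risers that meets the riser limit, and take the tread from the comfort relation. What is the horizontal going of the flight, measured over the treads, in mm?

3504 mm

⌈2301/189⌉ = 13 risers.
R = 2301 ÷ 13 = 177 mm.
From 2R + T = 646: T = 646 − 354 = 292 mm.
13 risers give 12 treads; going = 12 × 292 = 3504 mm.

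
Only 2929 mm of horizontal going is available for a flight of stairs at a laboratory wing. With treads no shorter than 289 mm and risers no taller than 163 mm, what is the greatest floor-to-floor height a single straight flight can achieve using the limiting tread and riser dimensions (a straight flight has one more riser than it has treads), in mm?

1793 mm

2929 / 289 = 10.13, so 10 treads fit.
Risers = treads + 1 = 11.
Maximum height = 11 × 163 = 1793 mm.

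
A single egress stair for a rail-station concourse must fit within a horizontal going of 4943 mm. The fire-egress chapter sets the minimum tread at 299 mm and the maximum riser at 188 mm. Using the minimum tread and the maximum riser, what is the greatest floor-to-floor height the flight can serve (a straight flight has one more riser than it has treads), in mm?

4943 / 299 = 16.53, so 16 treads fit.
Risers = treads + 1 = 17.
Maximum height = 17 × 188 = 3196 mm.

3196 mm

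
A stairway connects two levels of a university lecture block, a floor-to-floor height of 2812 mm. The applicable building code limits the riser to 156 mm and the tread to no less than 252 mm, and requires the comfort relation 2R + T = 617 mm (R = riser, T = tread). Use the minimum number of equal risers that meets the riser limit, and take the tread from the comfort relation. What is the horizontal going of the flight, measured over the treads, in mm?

5778 mm

⌈2812/156⌉ = 19 risers.
Riser R = 2812 / 19 = 148 mm, within the 156 mm limit.
From 2R + T = 617: T = 617 − 296 = 321 mm.
19 risers give 18 treads; going = 18 × 321 = 5778 mm.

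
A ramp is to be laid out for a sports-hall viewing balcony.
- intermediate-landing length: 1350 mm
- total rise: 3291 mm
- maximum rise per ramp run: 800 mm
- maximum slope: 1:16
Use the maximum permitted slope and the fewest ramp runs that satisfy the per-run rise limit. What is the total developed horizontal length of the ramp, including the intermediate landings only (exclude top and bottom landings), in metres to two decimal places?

At most 800 each: 3291/800 = 4.11, giving 5 ramp runs. That means 4 intermediate landings.
Horizontal run for 3291 mm of rise at 1:16 is 3291 × 16 = 52656 mm.
Intermediate landings: 4 × 1350 = 5400 mm.
Developed length = 52656 + 5400 = 58056 mm.
= 58.06 m.

58.06 m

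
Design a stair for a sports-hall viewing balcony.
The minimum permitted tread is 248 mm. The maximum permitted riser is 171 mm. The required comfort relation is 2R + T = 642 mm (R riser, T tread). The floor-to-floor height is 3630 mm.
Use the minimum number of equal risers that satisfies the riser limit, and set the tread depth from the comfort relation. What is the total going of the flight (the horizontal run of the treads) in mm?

6552 mm

At most 171 each: 3630/171 = 21.23, giving 22 risers.
Riser R = 3630 / 22 = 165 mm, within the 171 mm limit.
T = 642 − 2·165 = 312 mm, which satisfies the 248 mm minimum.
Treads = 22 − 1 = 21; going = 21 × 312 = 6552 mm.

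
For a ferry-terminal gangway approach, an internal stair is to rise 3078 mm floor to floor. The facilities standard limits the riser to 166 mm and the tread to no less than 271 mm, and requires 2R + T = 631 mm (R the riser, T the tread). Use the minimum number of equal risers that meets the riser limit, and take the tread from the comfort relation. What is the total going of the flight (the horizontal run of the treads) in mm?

5526 mm

⌈3078/166⌉ = 19 risers.
Riser R = 3078 / 19 = 162 mm, within the 166 mm limit.
Tread T = 631 − 2 × 162 = 307 mm (≥ 271 mm).
Going = (19 − 1) × 307 = 5526 mm.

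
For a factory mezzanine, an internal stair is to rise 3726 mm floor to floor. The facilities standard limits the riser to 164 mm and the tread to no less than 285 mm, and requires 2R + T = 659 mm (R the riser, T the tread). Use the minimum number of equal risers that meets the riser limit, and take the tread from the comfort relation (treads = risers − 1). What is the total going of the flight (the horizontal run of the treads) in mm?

7370 mm

3726 / 164 = 22.72, so 23 risers are needed.
Each riser is 3726/23 = 162 mm (≤ 164 mm).
From 2R + T = 659: T = 659 − 324 = 335 mm.
Treads = 23 − 1 = 22; going = 22 × 335 = 7370 mm.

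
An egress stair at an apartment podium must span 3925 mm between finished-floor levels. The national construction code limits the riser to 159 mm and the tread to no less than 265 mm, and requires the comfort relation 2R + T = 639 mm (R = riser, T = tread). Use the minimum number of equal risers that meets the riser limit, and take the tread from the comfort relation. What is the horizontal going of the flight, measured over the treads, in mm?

3925 / 159 = 24.69, so 25 risers are needed.
Each riser is 3925/25 = 157 mm (≤ 159 mm).
T = 639 − 2·157 = 325 mm, which satisfies the 265 mm minimum.
Treads = 25 − 1 = 24; going = 24 × 325 = 7800 mm.

7800 mm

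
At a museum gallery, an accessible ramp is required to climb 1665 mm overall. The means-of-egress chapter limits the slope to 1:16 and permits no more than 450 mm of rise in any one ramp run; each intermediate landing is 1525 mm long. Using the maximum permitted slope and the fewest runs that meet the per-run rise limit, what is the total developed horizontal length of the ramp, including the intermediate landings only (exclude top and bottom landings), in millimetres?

31215 mm

1665 / 450 = 3.700 → round up to 4 ramp runs. That means 3 intermediate landings.
Horizontal run for 1665 mm of rise at 1:16 is 1665 × 16 = 26640 mm.
Intermediate landings: 3 × 1525 = 4575 mm.
Total developed length = 26640 + 4575 = 31215 mm.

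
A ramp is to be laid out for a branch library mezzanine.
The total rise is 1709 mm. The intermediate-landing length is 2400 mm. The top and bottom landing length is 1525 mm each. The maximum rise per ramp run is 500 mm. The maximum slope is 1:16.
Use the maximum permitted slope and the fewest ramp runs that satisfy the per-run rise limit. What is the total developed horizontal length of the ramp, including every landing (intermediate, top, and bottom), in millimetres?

⌈1709/500⌉ = 4 ramp runs. That means 3 intermediate landings.
Ramp run (horizontal) at 1:16: 1709 × 16 = 27344 mm.
3 intermediate landings contribute 3 × 2400 = 7200 mm.
Top and bottom landings: 2 × 1525 = 3050 mm.
Total = 27344 + 7200 + 3050 = 37594 mm.

37594 mm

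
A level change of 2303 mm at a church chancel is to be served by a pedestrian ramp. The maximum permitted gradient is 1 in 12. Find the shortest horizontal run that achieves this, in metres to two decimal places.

Run = rise × 12 = 2303 × 12 = 27636 mm.
27636 mm = 27.64 m.

27.64 m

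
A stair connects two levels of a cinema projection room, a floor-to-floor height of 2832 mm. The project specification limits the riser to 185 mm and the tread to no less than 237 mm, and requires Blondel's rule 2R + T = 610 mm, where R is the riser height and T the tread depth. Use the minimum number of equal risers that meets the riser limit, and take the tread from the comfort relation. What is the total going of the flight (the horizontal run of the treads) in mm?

⌈2832/185⌉ = 16 risers.
R = 2832 ÷ 16 = 177 mm.
From 2R + T = 610: T = 610 − 354 = 256 mm.
16 risers give 15 treads; going = 15 × 256 = 3840 mm.

3840 mm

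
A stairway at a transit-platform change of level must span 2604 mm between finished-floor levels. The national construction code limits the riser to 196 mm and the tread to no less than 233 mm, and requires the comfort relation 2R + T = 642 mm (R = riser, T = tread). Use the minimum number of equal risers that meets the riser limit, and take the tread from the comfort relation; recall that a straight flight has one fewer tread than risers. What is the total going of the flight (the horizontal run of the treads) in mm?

2604 / 196 = 13.286 → round up to 14 risers.
R = 2604 ÷ 14 = 186 mm.
From 2R + T = 642: T = 642 − 372 = 270 mm.
Going = (14 − 1) × 270 = 3510 mm.

3510 mm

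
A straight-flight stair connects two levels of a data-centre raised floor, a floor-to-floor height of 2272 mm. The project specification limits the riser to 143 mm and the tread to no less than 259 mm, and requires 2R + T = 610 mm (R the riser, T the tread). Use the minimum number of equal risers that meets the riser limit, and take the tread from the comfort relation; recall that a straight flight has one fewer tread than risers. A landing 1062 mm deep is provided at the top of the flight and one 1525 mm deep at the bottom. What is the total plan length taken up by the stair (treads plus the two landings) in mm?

2272 / 143 = 15.888 → round up to 16 risers.
Each riser is 2272/16 = 142 mm (≤ 143 mm).
Tread T = 610 − 2 × 142 = 326 mm (≥ 259 mm).
Going = (16 − 1) × 326 = 4890 mm.
Enclosure = 4890 + 1062 + 1525 = 7477 mm.

7477 mm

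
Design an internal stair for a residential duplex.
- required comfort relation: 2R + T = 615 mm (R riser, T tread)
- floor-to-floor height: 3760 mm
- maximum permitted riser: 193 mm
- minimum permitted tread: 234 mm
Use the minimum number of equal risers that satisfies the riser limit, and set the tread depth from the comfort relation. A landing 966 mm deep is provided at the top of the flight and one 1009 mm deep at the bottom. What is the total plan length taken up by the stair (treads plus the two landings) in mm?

6516 mm

3760 / 193 = 19.482 → round up to 20 risers.
Each riser is 3760/20 = 188 mm (≤ 193 mm).
From 2R + T = 615: T = 615 − 376 = 239 mm.
20 risers give 19 treads; going = 19 × 239 = 4541 mm.
Add landings: 4541 + 966 + 1009 = 6516 mm.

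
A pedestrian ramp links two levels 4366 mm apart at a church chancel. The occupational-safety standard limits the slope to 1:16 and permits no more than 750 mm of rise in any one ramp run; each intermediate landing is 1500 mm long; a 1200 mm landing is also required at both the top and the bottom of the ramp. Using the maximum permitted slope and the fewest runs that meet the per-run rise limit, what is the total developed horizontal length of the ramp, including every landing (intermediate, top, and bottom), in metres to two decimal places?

79.76 m

4366 / 750 = 5.821 → round up to 6 ramp runs. That means 5 intermediate landings.
Ramp run (horizontal) at 1:16: 4366 × 16 = 69856 mm.
Intermediate landings: 5 × 1500 = 7500 mm.
Top and bottom landings: 2 × 1200 = 2400 mm.
Total = 69856 + 7500 + 2400 = 79756 mm.
= 79.76 m.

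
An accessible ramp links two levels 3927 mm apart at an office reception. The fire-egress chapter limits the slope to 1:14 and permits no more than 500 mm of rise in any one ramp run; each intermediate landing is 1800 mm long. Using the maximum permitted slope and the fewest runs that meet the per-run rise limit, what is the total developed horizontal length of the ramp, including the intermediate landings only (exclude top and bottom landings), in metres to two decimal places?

67.58 m

⌈3927/500⌉ = 8 ramp runs. That means 7 intermediate landings.
Horizontal run for 3927 mm of rise at 1:14 is 3927 × 14 = 54978 mm.
Intermediate landings: 7 × 1800 = 12600 mm.
Total developed length = 54978 + 12600 = 67578 mm.
= 67.58 m.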